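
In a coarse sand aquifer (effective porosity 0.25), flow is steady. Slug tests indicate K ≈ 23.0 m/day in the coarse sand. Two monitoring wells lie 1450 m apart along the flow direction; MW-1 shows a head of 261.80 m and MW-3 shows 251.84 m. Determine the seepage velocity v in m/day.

Hydraulic gradient i = (261.80 − 251.84) / 1450 = 9.96 / 1450 = 0.006869.
Darcy flux q = K · i = 23.00 × 0.006869 = 0.1580 m/day.
Seepage velocity v = q / n_e = 0.1580 / 0.25 = 0.6319 m/day.

0.632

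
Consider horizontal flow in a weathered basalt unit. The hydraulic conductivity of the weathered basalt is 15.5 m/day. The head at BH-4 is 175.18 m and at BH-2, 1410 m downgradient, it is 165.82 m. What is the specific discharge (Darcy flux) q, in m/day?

Hydraulic gradient i = (175.18 − 165.82) / 1410 = 9.36 / 1410 = 0.006638.
Specific discharge q = K · i = 15.50 × 0.006638 = 0.1029 m/day.

0.103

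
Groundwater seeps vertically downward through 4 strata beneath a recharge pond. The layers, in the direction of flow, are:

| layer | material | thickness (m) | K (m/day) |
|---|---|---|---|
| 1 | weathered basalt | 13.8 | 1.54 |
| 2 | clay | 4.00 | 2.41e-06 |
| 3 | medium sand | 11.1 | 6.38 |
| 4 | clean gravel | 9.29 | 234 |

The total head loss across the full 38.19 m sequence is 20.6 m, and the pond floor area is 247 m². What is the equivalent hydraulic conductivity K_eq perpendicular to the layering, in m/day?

Flow is perpendicular to layering, so the layers act in series and the equivalent K is the thickness-weighted harmonic mean.
Total thickness L = 13.8 + 4.00 + 11.1 + 9.29 = 38.19 m.
Σ(b_i/K_i) = 13.8/1.54 + 4.00/2.41e-06 + 11.1/6.38 + 9.29/234 = 1.660e+06 d.
K_eq = L / Σ(b_i/K_i) = 38.19 / 1.660e+06 = 2.301e-05 m/day.

2.30e-05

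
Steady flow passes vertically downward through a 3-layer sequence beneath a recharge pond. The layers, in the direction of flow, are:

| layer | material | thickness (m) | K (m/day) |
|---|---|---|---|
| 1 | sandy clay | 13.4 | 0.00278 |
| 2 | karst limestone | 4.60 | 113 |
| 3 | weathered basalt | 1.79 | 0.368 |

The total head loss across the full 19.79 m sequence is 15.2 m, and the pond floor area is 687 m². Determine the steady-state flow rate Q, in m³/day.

Flow is perpendicular to layering, so the layers act in series and the equivalent K is the thickness-weighted harmonic mean.
Total thickness L = 13.4 + 4.60 + 1.79 = 19.79 m.
Σ(b_i/K_i) = 13.4/0.00278 + 4.60/113 + 1.79/0.368 = 4825 d.
K_eq = L / Σ(b_i/K_i) = 19.79 / 4825 = 0.004102 m/day.
Q = K_eq · A · (Δh/L) = 0.004102 × 687 × (15.2/19.79) = 2.164 m³/day.

2.16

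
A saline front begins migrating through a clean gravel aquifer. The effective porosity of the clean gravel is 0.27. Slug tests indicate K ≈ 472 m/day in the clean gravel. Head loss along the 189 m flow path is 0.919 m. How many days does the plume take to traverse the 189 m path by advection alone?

Hydraulic gradient i = Δh / L = 0.919 / 189 = 0.004862.
Darcy flux q = K · i = 472.0 × 0.004862 = 2.295 m/day.
Seepage velocity v = q / n_e = 2.295 / 0.27 = 8.500 m/day.
Travel time t = L / v = 189 / 8.500 = 22.23 days.

22.2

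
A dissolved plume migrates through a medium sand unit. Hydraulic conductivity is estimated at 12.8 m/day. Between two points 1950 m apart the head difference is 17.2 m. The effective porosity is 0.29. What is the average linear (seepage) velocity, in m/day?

Hydraulic gradient i = Δh / L = 17.2 / 1950 = 0.008821.
Darcy flux q = K · i = 12.80 × 0.008821 = 0.1129 m/day.
Seepage velocity v = q / n_e = 0.1129 / 0.29 = 0.3893 m/day.

0.389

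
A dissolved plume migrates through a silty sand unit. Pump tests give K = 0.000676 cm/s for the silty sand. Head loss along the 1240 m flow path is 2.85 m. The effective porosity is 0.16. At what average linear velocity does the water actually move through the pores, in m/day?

Convert K: 0.000676 cm/s × 864 = 0.5841 m/day.
Hydraulic gradient i = Δh / L = 2.85 / 1240 = 0.002298.
Darcy flux q = K · i = 0.5841 × 0.002298 = 0.001342 m/day.
Seepage velocity v = q / n_e = 0.001342 / 0.16 = 0.008390 m/day.

0.00839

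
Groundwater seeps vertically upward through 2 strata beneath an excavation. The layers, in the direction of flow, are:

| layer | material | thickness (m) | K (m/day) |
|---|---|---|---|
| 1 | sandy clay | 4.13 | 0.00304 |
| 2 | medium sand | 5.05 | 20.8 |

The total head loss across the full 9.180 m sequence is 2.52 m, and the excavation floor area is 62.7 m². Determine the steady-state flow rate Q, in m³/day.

0.116

Flow is perpendicular to layering, so the layers act in series and the equivalent K is the thickness-weighted harmonic mean.
Total thickness L = 4.13 + 5.05 = 9.180 m.
Σ(b_i/K_i) = 4.13/0.00304 + 5.05/20.8 = 1359 d.
K_eq = L / Σ(b_i/K_i) = 9.180 / 1359 = 0.006756 m/day.
Q = K_eq · A · (Δh/L) = 0.006756 × 62.7 × (2.52/9.180) = 0.1163 m³/day.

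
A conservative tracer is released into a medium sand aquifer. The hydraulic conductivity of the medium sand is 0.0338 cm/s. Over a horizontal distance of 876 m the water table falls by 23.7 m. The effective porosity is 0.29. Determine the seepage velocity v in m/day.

2.72

Convert K: 0.0338 cm/s × 864 = 29.20 m/day.
Hydraulic gradient i = Δh / L = 23.7 / 876 = 0.02705.
Darcy flux q = K · i = 29.20 × 0.02705 = 0.7901 m/day.
Seepage velocity v = q / n_e = 0.7901 / 0.29 = 2.724 m/day.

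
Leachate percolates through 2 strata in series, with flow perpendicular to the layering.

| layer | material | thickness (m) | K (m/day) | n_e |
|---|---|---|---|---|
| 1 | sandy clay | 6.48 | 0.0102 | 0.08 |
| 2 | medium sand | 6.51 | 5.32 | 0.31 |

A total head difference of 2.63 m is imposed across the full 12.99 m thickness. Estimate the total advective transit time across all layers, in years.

With flow normal to the layers, continuity requires the same specific discharge q through every layer.
Σ(b_i/K_i) = 6.48/0.0102 + 6.51/5.32 = 636.5 d.
q = Δh / Σ(b_i/K_i) = 2.63 / 636.5 = 0.004132 m/day.
In each layer the seepage velocity is v_i = q/n_i, so the layer transit time is t_i = b_i·n_i / q:
  layer 1 (sandy clay): t_1 = 6.48 × 0.08 / 0.004132 = 125.5 d
  layer 2 (medium sand): t_2 = 6.51 × 0.31 / 0.004132 = 488.4 d
Total t = Σ t_i = 613.9 days = 1.681 years.

1.68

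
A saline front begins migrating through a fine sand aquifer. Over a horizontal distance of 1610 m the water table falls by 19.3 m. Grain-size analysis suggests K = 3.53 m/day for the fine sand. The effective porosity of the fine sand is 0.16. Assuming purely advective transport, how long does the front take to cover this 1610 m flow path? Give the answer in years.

16.7

Hydraulic gradient i = Δh / L = 19.3 / 1610 = 0.01199.
Darcy flux q = K · i = 3.530 × 0.01199 = 0.04232 m/day.
Seepage velocity v = q / n_e = 0.04232 / 0.16 = 0.2645 m/day.
Travel time t = L / v = 1610 / 0.2645 = 6088 days = 16.67 years.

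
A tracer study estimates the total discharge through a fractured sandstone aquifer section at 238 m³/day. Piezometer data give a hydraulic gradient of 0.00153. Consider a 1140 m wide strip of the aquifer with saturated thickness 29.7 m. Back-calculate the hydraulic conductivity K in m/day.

Cross-sectional area A = 1140 × 29.7 = 33858 m².
Hydraulic gradient i = 0.00153.
From Q = K·A·i, K = Q / (A·i) = 238 / (33858 × 0.001530) = 4.594 m/day.

4.59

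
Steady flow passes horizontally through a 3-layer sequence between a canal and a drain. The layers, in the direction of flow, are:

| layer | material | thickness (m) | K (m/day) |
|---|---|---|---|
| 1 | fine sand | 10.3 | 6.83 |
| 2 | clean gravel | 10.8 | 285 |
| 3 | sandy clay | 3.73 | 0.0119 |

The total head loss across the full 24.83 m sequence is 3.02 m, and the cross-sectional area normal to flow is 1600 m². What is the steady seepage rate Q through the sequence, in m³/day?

Flow is perpendicular to layering, so the layers act in series and the equivalent K is the thickness-weighted harmonic mean.
Total thickness L = 10.3 + 10.8 + 3.73 = 24.83 m.
Σ(b_i/K_i) = 10.3/6.83 + 10.8/285 + 3.73/0.0119 = 315.0 d.
K_eq = L / Σ(b_i/K_i) = 24.83 / 315.0 = 0.07883 m/day.
Q = K_eq · A · (Δh/L) = 0.07883 × 1600 × (3.02/24.83) = 15.34 m³/day.

15.3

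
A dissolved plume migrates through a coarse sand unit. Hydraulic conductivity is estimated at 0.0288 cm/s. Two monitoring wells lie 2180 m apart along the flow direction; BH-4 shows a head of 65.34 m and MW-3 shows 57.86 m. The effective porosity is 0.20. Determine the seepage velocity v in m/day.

Convert K: 0.0288 cm/s × 864 = 24.88 m/day.
Hydraulic gradient i = (65.34 − 57.86) / 2180 = 7.48 / 2180 = 0.003431.
Darcy flux q = K · i = 24.88 × 0.003431 = 0.08538 m/day.
Seepage velocity v = q / n_e = 0.08538 / 0.20 = 0.4269 m/day.

0.427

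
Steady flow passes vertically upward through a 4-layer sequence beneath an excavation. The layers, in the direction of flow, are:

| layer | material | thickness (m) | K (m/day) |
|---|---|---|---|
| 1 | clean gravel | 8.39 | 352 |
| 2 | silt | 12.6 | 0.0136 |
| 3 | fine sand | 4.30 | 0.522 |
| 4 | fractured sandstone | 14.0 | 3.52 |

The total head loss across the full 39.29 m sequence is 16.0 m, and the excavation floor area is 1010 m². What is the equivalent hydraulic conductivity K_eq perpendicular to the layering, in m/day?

0.0419

Flow is perpendicular to layering, so the layers act in series and the equivalent K is the thickness-weighted harmonic mean.
Total thickness L = 8.39 + 12.6 + 4.30 + 14.0 = 39.29 m.
Σ(b_i/K_i) = 8.39/352 + 12.6/0.0136 + 4.30/0.522 + 14.0/3.52 = 938.7 d.
K_eq = L / Σ(b_i/K_i) = 39.29 / 938.7 = 0.04186 m/day.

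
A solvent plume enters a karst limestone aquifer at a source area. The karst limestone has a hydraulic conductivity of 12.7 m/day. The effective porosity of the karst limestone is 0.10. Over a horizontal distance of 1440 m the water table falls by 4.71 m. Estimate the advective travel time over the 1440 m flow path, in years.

9.49

Hydraulic gradient i = Δh / L = 4.71 / 1440 = 0.003271.
Darcy flux q = K · i = 12.70 × 0.003271 = 0.04154 m/day.
Seepage velocity v = q / n_e = 0.04154 / 0.10 = 0.4154 m/day.
Travel time t = L / v = 1440 / 0.4154 = 3467 days = 9.491 years.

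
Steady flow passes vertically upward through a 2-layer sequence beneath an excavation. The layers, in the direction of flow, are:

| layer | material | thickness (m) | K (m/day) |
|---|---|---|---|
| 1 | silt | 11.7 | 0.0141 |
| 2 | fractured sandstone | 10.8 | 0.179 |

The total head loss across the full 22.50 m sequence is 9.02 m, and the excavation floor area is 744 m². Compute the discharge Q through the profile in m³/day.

Flow is perpendicular to layering, so the layers act in series and the equivalent K is the thickness-weighted harmonic mean.
Total thickness L = 11.7 + 10.8 = 22.50 m.
Σ(b_i/K_i) = 11.7/0.0141 + 10.8/0.179 = 890.1 d.
K_eq = L / Σ(b_i/K_i) = 22.50 / 890.1 = 0.02528 m/day.
Q = K_eq · A · (Δh/L) = 0.02528 × 744 × (9.02/22.50) = 7.539 m³/day.

7.54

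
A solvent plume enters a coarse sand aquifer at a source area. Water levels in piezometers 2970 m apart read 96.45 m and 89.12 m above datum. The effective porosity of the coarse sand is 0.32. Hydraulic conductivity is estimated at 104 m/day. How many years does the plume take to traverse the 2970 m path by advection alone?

10.1

Hydraulic gradient i = (96.45 − 89.12) / 2970 = 7.33 / 2970 = 0.002468.
Darcy flux q = K · i = 104.0 × 0.002468 = 0.2567 m/day.
Seepage velocity v = q / n_e = 0.2567 / 0.32 = 0.8021 m/day.
Travel time t = L / v = 2970 / 0.8021 = 3703 days = 10.14 years.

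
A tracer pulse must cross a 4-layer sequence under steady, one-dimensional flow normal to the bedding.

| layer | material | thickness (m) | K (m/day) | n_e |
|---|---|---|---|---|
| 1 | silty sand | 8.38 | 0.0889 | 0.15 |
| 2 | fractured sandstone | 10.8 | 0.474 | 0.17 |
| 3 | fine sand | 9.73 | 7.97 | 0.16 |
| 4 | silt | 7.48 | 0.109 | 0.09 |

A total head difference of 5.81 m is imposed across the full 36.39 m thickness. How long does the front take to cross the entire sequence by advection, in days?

With flow normal to the layers, continuity requires the same specific discharge q through every layer.
Σ(b_i/K_i) = 8.38/0.0889 + 10.8/0.474 + 9.73/7.97 + 7.48/0.109 = 186.9 d.
q = Δh / Σ(b_i/K_i) = 5.81 / 186.9 = 0.03109 m/day.
In each layer the seepage velocity is v_i = q/n_i, so the layer transit time is t_i = b_i·n_i / q:
  layer 1 (silty sand): t_1 = 8.38 × 0.15 / 0.03109 = 40.43 d
  layer 2 (fractured sandstone): t_2 = 10.8 × 0.17 / 0.03109 = 59.06 d
  layer 3 (fine sand): t_3 = 9.73 × 0.16 / 0.03109 = 50.08 d
  layer 4 (silt): t_4 = 7.48 × 0.09 / 0.03109 = 21.66 d
Total t = Σ t_i = 171.2 days.

171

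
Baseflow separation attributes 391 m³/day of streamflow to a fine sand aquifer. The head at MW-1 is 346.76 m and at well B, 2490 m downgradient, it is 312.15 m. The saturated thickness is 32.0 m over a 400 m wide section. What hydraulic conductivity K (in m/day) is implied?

2.20

Cross-sectional area A = 400 × 32.0 = 12800 m².
Hydraulic gradient i = (346.76 − 312.15) / 2490 = 34.61 / 2490 = 0.01390.
From Q = K·A·i, K = Q / (A·i) = 391 / (12800 × 0.01390) = 2.198 m/day.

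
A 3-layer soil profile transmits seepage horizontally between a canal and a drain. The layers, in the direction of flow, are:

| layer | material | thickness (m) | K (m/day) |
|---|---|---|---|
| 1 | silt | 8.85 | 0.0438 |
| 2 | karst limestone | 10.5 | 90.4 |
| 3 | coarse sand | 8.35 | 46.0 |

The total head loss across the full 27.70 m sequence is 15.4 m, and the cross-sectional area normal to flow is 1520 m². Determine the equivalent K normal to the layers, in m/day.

Flow is perpendicular to layering, so the layers act in series and the equivalent K is the thickness-weighted harmonic mean.
Total thickness L = 8.85 + 10.5 + 8.35 = 27.70 m.
Σ(b_i/K_i) = 8.85/0.0438 + 10.5/90.4 + 8.35/46.0 = 202.4 d.
K_eq = L / Σ(b_i/K_i) = 27.70 / 202.4 = 0.1369 m/day.

0.137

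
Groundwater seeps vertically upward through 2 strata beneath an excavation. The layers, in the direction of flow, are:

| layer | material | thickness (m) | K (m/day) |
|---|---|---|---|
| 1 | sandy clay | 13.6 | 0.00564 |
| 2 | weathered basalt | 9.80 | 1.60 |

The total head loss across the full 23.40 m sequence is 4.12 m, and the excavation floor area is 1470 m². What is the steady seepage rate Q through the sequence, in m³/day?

2.51

Flow is perpendicular to layering, so the layers act in series and the equivalent K is the thickness-weighted harmonic mean.
Total thickness L = 13.6 + 9.80 = 23.40 m.
Σ(b_i/K_i) = 13.6/0.00564 + 9.80/1.60 = 2417 d.
K_eq = L / Σ(b_i/K_i) = 23.40 / 2417 = 0.009680 m/day.
Q = K_eq · A · (Δh/L) = 0.009680 × 1470 × (4.12/23.40) = 2.505 m³/day.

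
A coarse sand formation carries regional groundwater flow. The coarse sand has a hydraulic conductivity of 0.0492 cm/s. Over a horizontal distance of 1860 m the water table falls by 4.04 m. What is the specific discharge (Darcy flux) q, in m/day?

0.0923

Convert K: 0.0492 cm/s × 864 = 42.51 m/day.
Hydraulic gradient i = Δh / L = 4.04 / 1860 = 0.002172.
Specific discharge q = K · i = 42.51 × 0.002172 = 0.09233 m/day.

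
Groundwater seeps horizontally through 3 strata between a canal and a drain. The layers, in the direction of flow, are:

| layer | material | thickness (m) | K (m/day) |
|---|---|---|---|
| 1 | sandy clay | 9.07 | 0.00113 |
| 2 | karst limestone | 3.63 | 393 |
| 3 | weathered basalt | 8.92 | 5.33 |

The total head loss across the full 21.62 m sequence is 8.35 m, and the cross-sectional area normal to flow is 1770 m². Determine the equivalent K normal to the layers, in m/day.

0.00269

Flow is perpendicular to layering, so the layers act in series and the equivalent K is the thickness-weighted harmonic mean.
Total thickness L = 9.07 + 3.63 + 8.92 = 21.62 m.
Σ(b_i/K_i) = 9.07/0.00113 + 3.63/393 + 8.92/5.33 = 8028 d.
K_eq = L / Σ(b_i/K_i) = 21.62 / 8028 = 0.002693 m/day.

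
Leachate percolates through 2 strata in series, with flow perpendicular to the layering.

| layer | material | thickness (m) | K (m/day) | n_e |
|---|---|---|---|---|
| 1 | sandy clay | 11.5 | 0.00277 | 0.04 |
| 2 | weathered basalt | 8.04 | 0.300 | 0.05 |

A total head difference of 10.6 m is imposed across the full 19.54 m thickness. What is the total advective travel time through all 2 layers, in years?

With flow normal to the layers, continuity requires the same specific discharge q through every layer.
Σ(b_i/K_i) = 11.5/0.00277 + 8.04/0.300 = 4178 d.
q = Δh / Σ(b_i/K_i) = 10.6 / 4178 = 0.002537 m/day.
In each layer the seepage velocity is v_i = q/n_i, so the layer transit time is t_i = b_i·n_i / q:
  layer 1 (sandy clay): t_1 = 11.5 × 0.04 / 0.002537 = 181.3 d
  layer 2 (weathered basalt): t_2 = 8.04 × 0.05 / 0.002537 = 158.5 d
Total t = Σ t_i = 339.8 days = 0.9303 years.

0.930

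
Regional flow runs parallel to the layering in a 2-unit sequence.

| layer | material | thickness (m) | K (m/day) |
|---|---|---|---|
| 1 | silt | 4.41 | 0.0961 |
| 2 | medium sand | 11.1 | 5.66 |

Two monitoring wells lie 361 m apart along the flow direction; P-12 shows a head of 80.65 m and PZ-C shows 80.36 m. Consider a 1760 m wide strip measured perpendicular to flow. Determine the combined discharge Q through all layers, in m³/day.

89.4

Flow is parallel to layering, so each bed carries its own Darcy discharge and the transmissivities add.
Σ(K_i·b_i) = 0.0961×4.41 + 5.66×11.1 = 63.25 m²/day.
Hydraulic gradient i = (80.65 − 80.36) / 361 = 0.29 / 361 = 0.0008033.
Q = Σ(K_i·b_i) · W · i = 63.25 × 1760 × 0.0008033 = 89.43 m³/day.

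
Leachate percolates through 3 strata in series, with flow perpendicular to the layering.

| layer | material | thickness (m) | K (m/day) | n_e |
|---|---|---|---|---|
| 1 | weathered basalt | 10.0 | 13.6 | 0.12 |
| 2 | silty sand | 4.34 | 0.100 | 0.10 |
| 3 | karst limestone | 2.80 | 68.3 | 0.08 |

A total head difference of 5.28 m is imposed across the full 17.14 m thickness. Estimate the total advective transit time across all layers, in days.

15.5

With flow normal to the layers, continuity requires the same specific discharge q through every layer.
Σ(b_i/K_i) = 10.0/13.6 + 4.34/0.100 + 2.80/68.3 = 44.18 d.
q = Δh / Σ(b_i/K_i) = 5.28 / 44.18 = 0.1195 m/day.
In each layer the seepage velocity is v_i = q/n_i, so the layer transit time is t_i = b_i·n_i / q:
  layer 1 (weathered basalt): t_1 = 10.0 × 0.12 / 0.1195 = 10.04 d
  layer 2 (silty sand): t_2 = 4.34 × 0.10 / 0.1195 = 3.631 d
  layer 3 (karst limestone): t_3 = 2.80 × 0.08 / 0.1195 = 1.874 d
Total t = Σ t_i = 15.55 days.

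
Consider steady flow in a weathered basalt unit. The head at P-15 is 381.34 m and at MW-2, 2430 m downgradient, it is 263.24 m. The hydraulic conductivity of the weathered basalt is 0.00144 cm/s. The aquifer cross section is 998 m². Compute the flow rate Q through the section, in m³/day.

Convert K: 0.00144 cm/s × 864 = 1.244 m/day.
Hydraulic gradient i = (381.34 − 263.24) / 2430 = 118.1 / 2430 = 0.04860.
Darcy's law: Q = K · A · i = 1.244 × 998.0 × 0.04860 = 60.35 m³/day.

60.3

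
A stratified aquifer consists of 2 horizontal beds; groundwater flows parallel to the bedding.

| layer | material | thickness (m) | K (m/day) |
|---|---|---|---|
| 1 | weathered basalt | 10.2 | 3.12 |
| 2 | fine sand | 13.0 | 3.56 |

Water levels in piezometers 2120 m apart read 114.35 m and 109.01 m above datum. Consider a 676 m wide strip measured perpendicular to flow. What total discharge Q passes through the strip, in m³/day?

133

Flow is parallel to layering, so each bed carries its own Darcy discharge and the transmissivities add.
Σ(K_i·b_i) = 3.12×10.2 + 3.56×13.0 = 78.10 m²/day.
Hydraulic gradient i = (114.35 − 109.01) / 2120 = 5.34 / 2120 = 0.002519.
Q = Σ(K_i·b_i) · W · i = 78.10 × 676 × 0.002519 = 133.0 m³/day.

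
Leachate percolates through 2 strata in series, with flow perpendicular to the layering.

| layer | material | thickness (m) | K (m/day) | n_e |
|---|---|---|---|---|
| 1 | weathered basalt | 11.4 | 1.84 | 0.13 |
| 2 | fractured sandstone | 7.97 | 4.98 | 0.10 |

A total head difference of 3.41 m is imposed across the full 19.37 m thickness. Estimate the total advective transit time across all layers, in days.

5.21

With flow normal to the layers, continuity requires the same specific discharge q through every layer.
Σ(b_i/K_i) = 11.4/1.84 + 7.97/4.98 = 7.796 d.
q = Δh / Σ(b_i/K_i) = 3.41 / 7.796 = 0.4374 m/day.
In each layer the seepage velocity is v_i = q/n_i, so the layer transit time is t_i = b_i·n_i / q:
  layer 1 (weathered basalt): t_1 = 11.4 × 0.13 / 0.4374 = 3.388 d
  layer 2 (fractured sandstone): t_2 = 7.97 × 0.10 / 0.4374 = 1.822 d
Total t = Σ t_i = 5.210 days.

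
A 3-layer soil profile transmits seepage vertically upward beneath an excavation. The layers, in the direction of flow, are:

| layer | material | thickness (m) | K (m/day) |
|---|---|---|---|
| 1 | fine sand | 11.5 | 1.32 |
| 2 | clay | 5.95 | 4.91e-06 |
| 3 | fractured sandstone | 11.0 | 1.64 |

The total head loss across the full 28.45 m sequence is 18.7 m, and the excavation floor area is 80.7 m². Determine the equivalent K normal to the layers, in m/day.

2.35e-05

Flow is perpendicular to layering, so the layers act in series and the equivalent K is the thickness-weighted harmonic mean.
Total thickness L = 11.5 + 5.95 + 11.0 = 28.45 m.
Σ(b_i/K_i) = 11.5/1.32 + 5.95/4.91e-06 + 11.0/1.64 = 1.212e+06 d.
K_eq = L / Σ(b_i/K_i) = 28.45 / 1.212e+06 = 2.348e-05 m/day.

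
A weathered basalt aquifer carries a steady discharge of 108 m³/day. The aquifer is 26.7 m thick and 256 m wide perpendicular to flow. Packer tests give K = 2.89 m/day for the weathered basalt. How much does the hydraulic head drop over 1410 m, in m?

7.71

Cross-sectional area A = 256 × 26.7 = 6835 m².
From Q = K·A·i, i = Q / (K·A) = 108 / (2.890 × 6835) = 0.005467.
Head loss Δh = i · L = 0.005467 × 1410 = 7.709 m.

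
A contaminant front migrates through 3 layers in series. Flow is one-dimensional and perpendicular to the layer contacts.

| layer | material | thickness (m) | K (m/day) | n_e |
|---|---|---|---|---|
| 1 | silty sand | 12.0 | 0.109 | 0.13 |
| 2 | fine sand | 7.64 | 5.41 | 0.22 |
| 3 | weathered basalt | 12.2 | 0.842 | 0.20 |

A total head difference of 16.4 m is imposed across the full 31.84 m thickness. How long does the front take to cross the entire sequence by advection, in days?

43.6

With flow normal to the layers, continuity requires the same specific discharge q through every layer.
Σ(b_i/K_i) = 12.0/0.109 + 7.64/5.41 + 12.2/0.842 = 126.0 d.
q = Δh / Σ(b_i/K_i) = 16.4 / 126.0 = 0.1302 m/day.
In each layer the seepage velocity is v_i = q/n_i, so the layer transit time is t_i = b_i·n_i / q:
  layer 1 (silty sand): t_1 = 12.0 × 0.13 / 0.1302 = 11.98 d
  layer 2 (fine sand): t_2 = 7.64 × 0.22 / 0.1302 = 12.91 d
  layer 3 (weathered basalt): t_3 = 12.2 × 0.20 / 0.1302 = 18.75 d
Total t = Σ t_i = 43.64 days.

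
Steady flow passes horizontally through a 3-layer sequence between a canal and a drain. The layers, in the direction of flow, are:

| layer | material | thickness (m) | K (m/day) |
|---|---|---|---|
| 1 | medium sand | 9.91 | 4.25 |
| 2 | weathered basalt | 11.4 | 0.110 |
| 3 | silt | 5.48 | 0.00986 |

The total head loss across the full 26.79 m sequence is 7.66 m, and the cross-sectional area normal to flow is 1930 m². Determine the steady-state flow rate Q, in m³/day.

Flow is perpendicular to layering, so the layers act in series and the equivalent K is the thickness-weighted harmonic mean.
Total thickness L = 9.91 + 11.4 + 5.48 = 26.79 m.
Σ(b_i/K_i) = 9.91/4.25 + 11.4/0.110 + 5.48/0.00986 = 661.7 d.
K_eq = L / Σ(b_i/K_i) = 26.79 / 661.7 = 0.04048 m/day.
Q = K_eq · A · (Δh/L) = 0.04048 × 1930 × (7.66/26.79) = 22.34 m³/day.

22.3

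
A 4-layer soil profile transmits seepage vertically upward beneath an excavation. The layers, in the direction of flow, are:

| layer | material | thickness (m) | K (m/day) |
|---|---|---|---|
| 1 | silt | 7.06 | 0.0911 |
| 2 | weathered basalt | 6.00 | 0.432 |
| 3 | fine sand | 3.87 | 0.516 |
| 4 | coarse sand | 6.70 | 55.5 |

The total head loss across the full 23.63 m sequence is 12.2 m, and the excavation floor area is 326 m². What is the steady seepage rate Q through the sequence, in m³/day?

40.2

Flow is perpendicular to layering, so the layers act in series and the equivalent K is the thickness-weighted harmonic mean.
Total thickness L = 7.06 + 6.00 + 3.87 + 6.70 = 23.63 m.
Σ(b_i/K_i) = 7.06/0.0911 + 6.00/0.432 + 3.87/0.516 + 6.70/55.5 = 99.01 d.
K_eq = L / Σ(b_i/K_i) = 23.63 / 99.01 = 0.2387 m/day.
Q = K_eq · A · (Δh/L) = 0.2387 × 326 × (12.2/23.63) = 40.17 m³/day.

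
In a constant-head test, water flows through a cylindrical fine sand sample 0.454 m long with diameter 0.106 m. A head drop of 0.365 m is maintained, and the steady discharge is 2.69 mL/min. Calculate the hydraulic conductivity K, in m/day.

0.546

Cross-sectional area A = π·(d/2)² = π × (0.106/2)² = 0.008825 m².
Convert discharge: 2.69 mL/min = 4.483e-08 m³/s.
Darcy's law rearranged: K = Q·L / (A·Δh) = 4.483e-08 × 0.454 / (0.008825 × 0.365) = 6.319e-06 m/s = 0.5460 m/day.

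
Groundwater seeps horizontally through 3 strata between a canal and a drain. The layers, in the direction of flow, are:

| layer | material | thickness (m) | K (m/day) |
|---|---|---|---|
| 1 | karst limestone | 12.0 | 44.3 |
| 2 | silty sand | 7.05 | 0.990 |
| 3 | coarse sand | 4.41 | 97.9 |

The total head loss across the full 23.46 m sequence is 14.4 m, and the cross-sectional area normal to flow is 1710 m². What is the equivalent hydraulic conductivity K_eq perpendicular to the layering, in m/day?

Flow is perpendicular to layering, so the layers act in series and the equivalent K is the thickness-weighted harmonic mean.
Total thickness L = 12.0 + 7.05 + 4.41 = 23.46 m.
Σ(b_i/K_i) = 12.0/44.3 + 7.05/0.990 + 4.41/97.9 = 7.437 d.
K_eq = L / Σ(b_i/K_i) = 23.46 / 7.437 = 3.154 m/day.

3.15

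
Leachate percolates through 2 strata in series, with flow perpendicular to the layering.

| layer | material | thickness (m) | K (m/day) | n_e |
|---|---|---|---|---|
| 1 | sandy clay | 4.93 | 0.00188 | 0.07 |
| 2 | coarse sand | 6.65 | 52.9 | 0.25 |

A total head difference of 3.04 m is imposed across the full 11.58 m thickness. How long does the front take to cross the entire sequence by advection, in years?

With flow normal to the layers, continuity requires the same specific discharge q through every layer.
Σ(b_i/K_i) = 4.93/0.00188 + 6.65/52.9 = 2622 d.
q = Δh / Σ(b_i/K_i) = 3.04 / 2622 = 0.001159 m/day.
In each layer the seepage velocity is v_i = q/n_i, so the layer transit time is t_i = b_i·n_i / q:
  layer 1 (sandy clay): t_1 = 4.93 × 0.07 / 0.001159 = 297.7 d
  layer 2 (coarse sand): t_2 = 6.65 × 0.25 / 0.001159 = 1434 d
Total t = Σ t_i = 1732 days = 4.742 years.

4.74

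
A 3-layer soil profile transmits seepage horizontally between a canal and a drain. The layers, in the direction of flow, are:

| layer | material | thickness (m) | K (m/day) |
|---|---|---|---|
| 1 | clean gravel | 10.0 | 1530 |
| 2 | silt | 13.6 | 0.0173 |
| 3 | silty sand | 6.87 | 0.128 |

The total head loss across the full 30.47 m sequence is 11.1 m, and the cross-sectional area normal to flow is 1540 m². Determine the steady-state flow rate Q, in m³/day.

Flow is perpendicular to layering, so the layers act in series and the equivalent K is the thickness-weighted harmonic mean.
Total thickness L = 10.0 + 13.6 + 6.87 = 30.47 m.
Σ(b_i/K_i) = 10.0/1530 + 13.6/0.0173 + 6.87/0.128 = 839.8 d.
K_eq = L / Σ(b_i/K_i) = 30.47 / 839.8 = 0.03628 m/day.
Q = K_eq · A · (Δh/L) = 0.03628 × 1540 × (11.1/30.47) = 20.35 m³/day.

20.4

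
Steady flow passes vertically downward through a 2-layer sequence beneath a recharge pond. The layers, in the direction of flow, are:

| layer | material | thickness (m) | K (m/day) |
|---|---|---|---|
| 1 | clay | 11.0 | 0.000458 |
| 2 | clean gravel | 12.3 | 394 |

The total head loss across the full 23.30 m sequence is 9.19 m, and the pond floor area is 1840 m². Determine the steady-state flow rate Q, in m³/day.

0.704

Flow is perpendicular to layering, so the layers act in series and the equivalent K is the thickness-weighted harmonic mean.
Total thickness L = 11.0 + 12.3 = 23.30 m.
Σ(b_i/K_i) = 11.0/0.000458 + 12.3/394 = 24017 d.
K_eq = L / Σ(b_i/K_i) = 23.30 / 24017 = 0.0009701 m/day.
Q = K_eq · A · (Δh/L) = 0.0009701 × 1840 × (9.19/23.30) = 0.7041 m³/day.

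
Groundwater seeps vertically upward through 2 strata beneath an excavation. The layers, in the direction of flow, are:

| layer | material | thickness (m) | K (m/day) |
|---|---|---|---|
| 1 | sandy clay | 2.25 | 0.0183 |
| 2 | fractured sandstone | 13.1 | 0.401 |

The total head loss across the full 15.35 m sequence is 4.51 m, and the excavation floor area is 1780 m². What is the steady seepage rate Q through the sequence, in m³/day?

Flow is perpendicular to layering, so the layers act in series and the equivalent K is the thickness-weighted harmonic mean.
Total thickness L = 2.25 + 13.1 = 15.35 m.
Σ(b_i/K_i) = 2.25/0.0183 + 13.1/0.401 = 155.6 d.
K_eq = L / Σ(b_i/K_i) = 15.35 / 155.6 = 0.09864 m/day.
Q = K_eq · A · (Δh/L) = 0.09864 × 1780 × (4.51/15.35) = 51.59 m³/day.

51.6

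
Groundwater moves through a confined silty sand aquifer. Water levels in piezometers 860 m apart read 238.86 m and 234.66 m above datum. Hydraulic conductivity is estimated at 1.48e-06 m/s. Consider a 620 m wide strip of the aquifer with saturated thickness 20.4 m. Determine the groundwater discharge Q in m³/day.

Convert K: 1.48e-06 m/s × 86400 = 0.1279 m/day.
Cross-sectional area A = 620 × 20.4 = 12648 m².
Hydraulic gradient i = (238.86 − 234.66) / 860 = 4.2 / 860 = 0.004884.
Darcy's law: Q = K · A · i = 0.1279 × 12648 × 0.004884 = 7.899 m³/day.

7.90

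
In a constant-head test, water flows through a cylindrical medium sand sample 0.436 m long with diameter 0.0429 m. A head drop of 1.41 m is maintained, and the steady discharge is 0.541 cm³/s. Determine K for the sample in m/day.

10.0

Cross-sectional area A = π·(d/2)² = π × (0.0429/2)² = 0.001445 m².
Convert discharge: 0.541 cm³/s = 5.410e-07 m³/s.
Darcy's law rearranged: K = Q·L / (A·Δh) = 5.410e-07 × 0.436 / (0.001445 × 1.41) = 0.0001157 m/s = 9.999 m/day.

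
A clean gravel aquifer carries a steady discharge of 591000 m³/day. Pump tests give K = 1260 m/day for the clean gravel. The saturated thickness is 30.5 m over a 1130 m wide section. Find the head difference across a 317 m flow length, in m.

4.31

Cross-sectional area A = 1130 × 30.5 = 34465 m².
From Q = K·A·i, i = Q / (K·A) = 591000 / (1260 × 34465) = 0.01361.
Head loss Δh = i · L = 0.01361 × 317 = 4.314 m.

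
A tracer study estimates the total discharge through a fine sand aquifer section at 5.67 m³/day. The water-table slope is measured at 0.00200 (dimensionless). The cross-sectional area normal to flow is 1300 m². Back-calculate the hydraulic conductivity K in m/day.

2.18

Hydraulic gradient i = 0.00200.
From Q = K·A·i, K = Q / (A·i) = 5.67 / (1300 × 0.002000) = 2.181 m/day.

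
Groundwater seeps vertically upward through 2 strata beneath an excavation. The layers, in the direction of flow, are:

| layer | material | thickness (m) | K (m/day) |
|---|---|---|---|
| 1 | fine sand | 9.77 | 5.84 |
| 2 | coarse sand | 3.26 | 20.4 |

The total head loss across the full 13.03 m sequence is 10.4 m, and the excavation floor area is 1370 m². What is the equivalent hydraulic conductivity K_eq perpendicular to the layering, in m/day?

7.11

Flow is perpendicular to layering, so the layers act in series and the equivalent K is the thickness-weighted harmonic mean.
Total thickness L = 9.77 + 3.26 = 13.03 m.
Σ(b_i/K_i) = 9.77/5.84 + 3.26/20.4 = 1.833 d.
K_eq = L / Σ(b_i/K_i) = 13.03 / 1.833 = 7.110 m/day.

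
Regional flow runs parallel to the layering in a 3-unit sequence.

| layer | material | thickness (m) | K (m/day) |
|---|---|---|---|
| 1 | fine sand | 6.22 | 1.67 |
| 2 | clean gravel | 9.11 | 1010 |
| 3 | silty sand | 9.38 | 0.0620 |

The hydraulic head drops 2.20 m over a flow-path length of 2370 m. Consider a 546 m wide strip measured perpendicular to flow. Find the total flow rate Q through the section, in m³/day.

4670

Flow is parallel to layering, so each bed carries its own Darcy discharge and the transmissivities add.
Σ(K_i·b_i) = 1.67×6.22 + 1010×9.11 + 0.0620×9.38 = 9212 m²/day.
Hydraulic gradient i = Δh / L = 2.20 / 2370 = 0.0009283.
Q = Σ(K_i·b_i) · W · i = 9212 × 546 × 0.0009283 = 4669 m³/day.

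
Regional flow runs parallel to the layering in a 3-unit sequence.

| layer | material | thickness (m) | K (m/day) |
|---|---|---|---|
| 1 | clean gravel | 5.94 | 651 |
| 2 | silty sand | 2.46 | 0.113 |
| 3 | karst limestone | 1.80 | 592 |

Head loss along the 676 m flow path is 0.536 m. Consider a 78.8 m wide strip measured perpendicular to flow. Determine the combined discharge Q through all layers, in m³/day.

Flow is parallel to layering, so each bed carries its own Darcy discharge and the transmissivities add.
Σ(K_i·b_i) = 651×5.94 + 0.113×2.46 + 592×1.80 = 4933 m²/day.
Hydraulic gradient i = Δh / L = 0.536 / 676 = 0.0007929.
Q = Σ(K_i·b_i) · W · i = 4933 × 78.8 × 0.0007929 = 308.2 m³/day.

308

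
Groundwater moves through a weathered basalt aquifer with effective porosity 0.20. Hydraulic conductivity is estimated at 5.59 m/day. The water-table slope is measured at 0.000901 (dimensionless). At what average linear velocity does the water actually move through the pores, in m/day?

Hydraulic gradient i = 0.000901.
Darcy flux q = K · i = 5.590 × 0.0009010 = 0.005037 m/day.
Seepage velocity v = q / n_e = 0.005037 / 0.20 = 0.02518 m/day.

0.0252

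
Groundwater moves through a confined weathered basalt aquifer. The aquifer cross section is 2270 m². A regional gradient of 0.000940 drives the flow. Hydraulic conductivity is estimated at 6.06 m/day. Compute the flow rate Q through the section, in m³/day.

Hydraulic gradient i = 0.000940.
Darcy's law: Q = K · A · i = 6.060 × 2270 × 0.0009400 = 12.93 m³/day.

12.9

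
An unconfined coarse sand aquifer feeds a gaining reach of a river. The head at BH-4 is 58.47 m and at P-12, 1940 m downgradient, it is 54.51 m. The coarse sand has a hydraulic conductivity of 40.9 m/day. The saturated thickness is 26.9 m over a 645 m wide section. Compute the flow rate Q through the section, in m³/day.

Cross-sectional area A = 645 × 26.9 = 17350 m².
Hydraulic gradient i = (58.47 − 54.51) / 1940 = 3.96 / 1940 = 0.002041.
Darcy's law: Q = K · A · i = 40.90 × 17350 × 0.002041 = 1449 m³/day.

1450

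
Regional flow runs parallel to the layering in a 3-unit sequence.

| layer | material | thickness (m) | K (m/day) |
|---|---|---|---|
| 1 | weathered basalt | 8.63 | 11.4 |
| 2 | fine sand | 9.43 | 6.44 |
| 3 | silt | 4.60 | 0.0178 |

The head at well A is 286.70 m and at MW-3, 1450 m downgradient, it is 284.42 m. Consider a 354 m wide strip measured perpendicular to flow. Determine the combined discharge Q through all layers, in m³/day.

Flow is parallel to layering, so each bed carries its own Darcy discharge and the transmissivities add.
Σ(K_i·b_i) = 11.4×8.63 + 6.44×9.43 + 0.0178×4.60 = 159.2 m²/day.
Hydraulic gradient i = (286.70 − 284.42) / 1450 = 2.28 / 1450 = 0.001572.
Q = Σ(K_i·b_i) · W · i = 159.2 × 354 × 0.001572 = 88.61 m³/day.

88.6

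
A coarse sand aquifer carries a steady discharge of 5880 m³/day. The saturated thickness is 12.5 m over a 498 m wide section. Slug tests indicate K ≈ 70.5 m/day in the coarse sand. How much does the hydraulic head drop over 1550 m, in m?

Cross-sectional area A = 498 × 12.5 = 6225 m².
From Q = K·A·i, i = Q / (K·A) = 5880 / (70.50 × 6225) = 0.01340.
Head loss Δh = i · L = 0.01340 × 1550 = 20.77 m.

20.8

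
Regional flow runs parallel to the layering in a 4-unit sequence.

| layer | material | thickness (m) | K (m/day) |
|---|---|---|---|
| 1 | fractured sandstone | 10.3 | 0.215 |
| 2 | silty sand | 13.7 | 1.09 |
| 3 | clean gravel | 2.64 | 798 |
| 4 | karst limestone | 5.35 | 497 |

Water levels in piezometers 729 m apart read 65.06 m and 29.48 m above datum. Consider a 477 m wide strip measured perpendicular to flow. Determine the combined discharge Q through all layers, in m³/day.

111000

Flow is parallel to layering, so each bed carries its own Darcy discharge and the transmissivities add.
Σ(K_i·b_i) = 0.215×10.3 + 1.09×13.7 + 798×2.64 + 497×5.35 = 4783 m²/day.
Hydraulic gradient i = (65.06 − 29.48) / 729 = 35.58 / 729 = 0.04881.
Q = Σ(K_i·b_i) · W · i = 4783 × 477 × 0.04881 = 1.113e+05 m³/day.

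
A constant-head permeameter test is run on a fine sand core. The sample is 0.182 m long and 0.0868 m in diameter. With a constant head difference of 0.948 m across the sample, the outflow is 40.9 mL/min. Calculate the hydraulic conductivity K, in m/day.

1.91

Cross-sectional area A = π·(d/2)² = π × (0.0868/2)² = 0.005917 m².
Convert discharge: 40.9 mL/min = 6.817e-07 m³/s.
Darcy's law rearranged: K = Q·L / (A·Δh) = 6.817e-07 × 0.182 / (0.005917 × 0.948) = 2.212e-05 m/s = 1.911 m/day.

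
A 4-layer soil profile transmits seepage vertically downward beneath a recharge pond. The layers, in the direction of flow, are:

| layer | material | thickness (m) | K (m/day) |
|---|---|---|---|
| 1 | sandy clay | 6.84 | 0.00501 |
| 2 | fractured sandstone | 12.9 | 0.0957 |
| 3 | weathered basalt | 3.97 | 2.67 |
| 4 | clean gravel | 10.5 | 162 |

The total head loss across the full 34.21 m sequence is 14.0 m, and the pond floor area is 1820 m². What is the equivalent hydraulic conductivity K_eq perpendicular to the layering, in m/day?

Flow is perpendicular to layering, so the layers act in series and the equivalent K is the thickness-weighted harmonic mean.
Total thickness L = 6.84 + 12.9 + 3.97 + 10.5 = 34.21 m.
Σ(b_i/K_i) = 6.84/0.00501 + 12.9/0.0957 + 3.97/2.67 + 10.5/162 = 1502 d.
K_eq = L / Σ(b_i/K_i) = 34.21 / 1502 = 0.02278 m/day.

0.0228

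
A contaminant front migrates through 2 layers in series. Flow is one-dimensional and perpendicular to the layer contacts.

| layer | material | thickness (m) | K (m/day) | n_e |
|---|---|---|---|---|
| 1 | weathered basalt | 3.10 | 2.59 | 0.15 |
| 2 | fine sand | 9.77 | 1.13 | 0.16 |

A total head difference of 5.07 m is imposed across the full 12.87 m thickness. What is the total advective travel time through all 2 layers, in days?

3.94

With flow normal to the layers, continuity requires the same specific discharge q through every layer.
Σ(b_i/K_i) = 3.10/2.59 + 9.77/1.13 = 9.843 d.
q = Δh / Σ(b_i/K_i) = 5.07 / 9.843 = 0.5151 m/day.
In each layer the seepage velocity is v_i = q/n_i, so the layer transit time is t_i = b_i·n_i / q:
  layer 1 (weathered basalt): t_1 = 3.10 × 0.15 / 0.5151 = 0.9028 d
  layer 2 (fine sand): t_2 = 9.77 × 0.16 / 0.5151 = 3.035 d
Total t = Σ t_i = 3.938 days.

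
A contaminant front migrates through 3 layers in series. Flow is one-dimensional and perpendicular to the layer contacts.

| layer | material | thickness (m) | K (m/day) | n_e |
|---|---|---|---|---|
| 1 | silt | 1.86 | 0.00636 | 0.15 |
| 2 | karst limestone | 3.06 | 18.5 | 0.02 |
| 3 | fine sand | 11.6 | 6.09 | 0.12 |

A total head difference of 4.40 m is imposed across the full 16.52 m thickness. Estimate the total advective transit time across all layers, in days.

With flow normal to the layers, continuity requires the same specific discharge q through every layer.
Σ(b_i/K_i) = 1.86/0.00636 + 3.06/18.5 + 11.6/6.09 = 294.5 d.
q = Δh / Σ(b_i/K_i) = 4.40 / 294.5 = 0.01494 m/day.
In each layer the seepage velocity is v_i = q/n_i, so the layer transit time is t_i = b_i·n_i / q:
  layer 1 (silt): t_1 = 1.86 × 0.15 / 0.01494 = 18.68 d
  layer 2 (karst limestone): t_2 = 3.06 × 0.02 / 0.01494 = 4.097 d
  layer 3 (fine sand): t_3 = 11.6 × 0.12 / 0.01494 = 93.18 d
Total t = Σ t_i = 115.9 days.

116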